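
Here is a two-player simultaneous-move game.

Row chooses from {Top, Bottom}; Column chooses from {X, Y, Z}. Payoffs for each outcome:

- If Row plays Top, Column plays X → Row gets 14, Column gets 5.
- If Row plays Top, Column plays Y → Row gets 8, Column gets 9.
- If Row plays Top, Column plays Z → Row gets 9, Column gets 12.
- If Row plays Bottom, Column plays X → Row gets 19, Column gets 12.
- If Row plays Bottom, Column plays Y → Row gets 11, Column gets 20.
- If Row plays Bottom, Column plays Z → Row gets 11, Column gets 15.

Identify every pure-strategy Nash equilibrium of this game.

The unique pure-strategy Nash equilibrium is (Bottom, Y).

Row against X: payoffs 14, 19 → best response Bottom.
Row against Y: payoffs 8, 11 → best response Bottom.
Row against Z: payoffs 9, 11 → best response Bottom.
Column against Top: payoffs 5, 9, 12 → best response Z.
Column against Bottom: payoffs 12, 20, 15 → best response Y.
Mutual best responses: (Bottom, Y).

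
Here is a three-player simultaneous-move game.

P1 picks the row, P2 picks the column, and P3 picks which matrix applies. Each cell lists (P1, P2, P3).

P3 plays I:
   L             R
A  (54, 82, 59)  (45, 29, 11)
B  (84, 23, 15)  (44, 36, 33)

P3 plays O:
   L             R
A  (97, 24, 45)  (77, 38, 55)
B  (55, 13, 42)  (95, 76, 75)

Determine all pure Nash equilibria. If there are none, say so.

Pure NE: (B, R, O)

P1 against (L, I): payoffs 54, 84 → best response B.
P1 against (L, O): payoffs 97, 55 → best response A.
P1 against (R, I): payoffs 45, 44 → best response A.
P1 against (R, O): payoffs 77, 95 → best response B.
P2 against (A, I): payoffs 82, 29 → best response L.
P2 against (A, O): payoffs 24, 38 → best response R.
P2 against (B, I): payoffs 23, 36 → best response R.
P2 against (B, O): payoffs 13, 76 → best response R.
P3 against (A, L): payoffs 59, 45 → best response I.
P3 against (A, R): payoffs 11, 55 → best response O.
P3 against (B, L): payoffs 15, 42 → best response O.
P3 against (B, R): payoffs 33, 75 → best response O.
Mutual best responses: (B, R, O).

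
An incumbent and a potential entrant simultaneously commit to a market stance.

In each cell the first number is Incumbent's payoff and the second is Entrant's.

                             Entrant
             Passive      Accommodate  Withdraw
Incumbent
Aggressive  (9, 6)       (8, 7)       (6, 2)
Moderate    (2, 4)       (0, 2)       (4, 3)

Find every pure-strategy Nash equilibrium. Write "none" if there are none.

Incumbent against Passive: payoffs 9, 2 → best response Aggressive.
Incumbent against Accommodate: payoffs 8, 0 → best response Aggressive.
Incumbent against Withdraw: payoffs 6, 4 → best response Aggressive.
Entrant against Aggressive: payoffs 6, 7, 2 → best response Accommodate.
Entrant against Moderate: payoffs 4, 2, 3 → best response Passive.
Mutual best responses: (Aggressive, Accommodate).

The unique pure-strategy Nash equilibrium is (Aggressive, Accommodate).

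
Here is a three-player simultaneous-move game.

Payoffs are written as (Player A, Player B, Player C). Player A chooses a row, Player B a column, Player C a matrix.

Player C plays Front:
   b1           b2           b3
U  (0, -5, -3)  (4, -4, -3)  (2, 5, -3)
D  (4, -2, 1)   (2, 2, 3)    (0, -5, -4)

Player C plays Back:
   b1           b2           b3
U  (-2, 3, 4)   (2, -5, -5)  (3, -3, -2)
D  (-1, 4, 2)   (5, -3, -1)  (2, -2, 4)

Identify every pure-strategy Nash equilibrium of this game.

Check each profile: it is a Nash equilibrium iff no player can strictly gain by switching unilaterally.
(U, b1, Front): Player A can switch to D (0 → 4). Not NE.
(U, b1, Back): Player A can switch to D (-2 → -1). Not NE.
(U, b2, Front): Player B can switch to b3 (-4 → 5). Not NE.
(U, b2, Back): Player A can switch to D (2 → 5). Not NE.
(U, b3, Front): Player C can switch to Back (-3 → -2). Not NE.
(U, b3, Back): Player B can switch to b1 (-3 → 3). Not NE.
(D, b1, Front): Player B can switch to b2 (-2 → 2). Not NE.
(D, b1, Back): Player A gets -1, best alternative -2; Player B gets 4, best alternative -2; Player C gets 2, best alternative 1. No profitable deviation — NE.
(D, b2, Front): Player A can switch to U (2 → 4). Not NE.
(The remaining 3 profiles each have a profitable deviation by the same check.)

(D, b1, Back)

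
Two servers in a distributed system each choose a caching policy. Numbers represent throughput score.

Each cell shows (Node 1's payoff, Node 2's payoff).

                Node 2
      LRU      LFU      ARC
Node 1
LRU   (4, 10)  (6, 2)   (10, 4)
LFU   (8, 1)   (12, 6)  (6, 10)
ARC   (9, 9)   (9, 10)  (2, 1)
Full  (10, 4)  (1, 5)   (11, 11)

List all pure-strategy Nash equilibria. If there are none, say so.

For each player, find the best response to each opponent profile; mutual best responses are the pure NE.
Node 1 against LRU: payoffs 4, 8, 9, 10 → best response Full.
Node 1 against LFU: payoffs 6, 12, 9, 1 → best response LFU.
Node 1 against ARC: payoffs 10, 6, 2, 11 → best response Full.
Node 2 against LRU: payoffs 10, 2, 4 → best response LRU.
Node 2 against LFU: payoffs 1, 6, 10 → best response ARC.
Node 2 against ARC: payoffs 9, 10, 1 → best response LFU.
Node 2 against Full: payoffs 4, 5, 11 → best response ARC.
Mutual best responses: (Full, ARC).

The unique pure-strategy Nash equilibrium is (Full, ARC).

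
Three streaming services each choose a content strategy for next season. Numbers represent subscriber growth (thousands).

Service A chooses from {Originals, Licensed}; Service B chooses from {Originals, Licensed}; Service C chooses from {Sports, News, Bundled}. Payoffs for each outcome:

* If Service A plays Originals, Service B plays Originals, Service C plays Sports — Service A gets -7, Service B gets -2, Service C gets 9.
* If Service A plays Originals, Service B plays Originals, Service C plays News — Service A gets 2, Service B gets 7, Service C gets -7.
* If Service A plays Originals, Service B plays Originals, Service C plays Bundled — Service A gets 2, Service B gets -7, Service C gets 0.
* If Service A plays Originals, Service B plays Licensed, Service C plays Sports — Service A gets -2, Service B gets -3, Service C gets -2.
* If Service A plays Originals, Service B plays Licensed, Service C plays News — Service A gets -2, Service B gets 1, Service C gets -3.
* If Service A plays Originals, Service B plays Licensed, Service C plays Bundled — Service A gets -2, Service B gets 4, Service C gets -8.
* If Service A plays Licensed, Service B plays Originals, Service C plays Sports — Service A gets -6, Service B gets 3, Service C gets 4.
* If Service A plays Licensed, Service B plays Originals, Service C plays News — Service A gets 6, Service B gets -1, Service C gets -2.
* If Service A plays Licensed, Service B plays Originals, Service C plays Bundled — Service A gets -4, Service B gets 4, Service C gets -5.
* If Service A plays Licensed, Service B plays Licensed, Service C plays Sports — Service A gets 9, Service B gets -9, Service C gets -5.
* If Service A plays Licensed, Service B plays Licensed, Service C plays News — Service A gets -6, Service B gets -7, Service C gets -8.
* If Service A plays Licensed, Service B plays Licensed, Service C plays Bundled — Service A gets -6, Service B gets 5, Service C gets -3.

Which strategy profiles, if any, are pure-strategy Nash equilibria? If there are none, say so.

The unique pure-strategy Nash equilibrium is (Licensed, Originals, Sports).

Service A against (Originals, Sports): payoffs -7, -6 → best response Licensed.
Service A against (Originals, News): payoffs 2, 6 → best response Licensed.
Service A against (Originals, Bundled): payoffs 2, -4 → best response Originals.
Service A against (Licensed, Sports): payoffs -2, 9 → best response Licensed.
Service A against (Licensed, News): payoffs -2, -6 → best response Originals.
Service A against (Licensed, Bundled): payoffs -2, -6 → best response Originals.
Service B against (Originals, Sports): payoffs -2, -3 → best response Originals.
Service B against (Originals, News): payoffs 7, 1 → best response Originals.
Service B against (Originals, Bundled): payoffs -7, 4 → best response Licensed.
Service B against (Licensed, Sports): payoffs 3, -9 → best response Originals.
Service B against (Licensed, News): payoffs -1, -7 → best response Originals.
Service B against (Licensed, Bundled): payoffs 4, 5 → best response Licensed.
Service C against (Originals, Originals): payoffs 9, -7, 0 → best response Sports.
Service C against (Originals, Licensed): payoffs -2, -3, -8 → best response Sports.
Service C against (Licensed, Originals): payoffs 4, -2, -5 → best response Sports.
Service C against (Licensed, Licensed): payoffs -5, -8, -3 → best response Bundled.
Mutual best responses: (Licensed, Originals, Sports).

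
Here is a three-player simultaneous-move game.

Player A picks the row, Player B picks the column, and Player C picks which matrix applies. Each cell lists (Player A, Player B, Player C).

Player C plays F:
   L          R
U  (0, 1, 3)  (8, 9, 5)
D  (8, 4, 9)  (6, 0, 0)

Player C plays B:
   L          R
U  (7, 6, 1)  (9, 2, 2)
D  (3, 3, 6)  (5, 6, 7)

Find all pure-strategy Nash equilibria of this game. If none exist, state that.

Pure-strategy Nash equilibria: (U, R, F), (D, L, F)

(U, L, F): Player A can switch to D (0 → 8). Not NE.
(U, L, B): Player C can switch to F (1 → 3). Not NE.
(U, R, F): Player A gets 8, best alternative 6; Player B gets 9, best alternative 1; Player C gets 5, best alternative 2. No profitable deviation — NE.
(U, R, B): Player B can switch to L (2 → 6). Not NE.
(D, L, F): Player A gets 8, best alternative 0; Player B gets 4, best alternative 0; Player C gets 9, best alternative 6. No profitable deviation — NE.
(D, L, B): Player A can switch to U (3 → 7). Not NE.
(D, R, F): Player A can switch to U (6 → 8). Not NE.
(D, R, B): Player A can switch to U (5 → 9). Not NE.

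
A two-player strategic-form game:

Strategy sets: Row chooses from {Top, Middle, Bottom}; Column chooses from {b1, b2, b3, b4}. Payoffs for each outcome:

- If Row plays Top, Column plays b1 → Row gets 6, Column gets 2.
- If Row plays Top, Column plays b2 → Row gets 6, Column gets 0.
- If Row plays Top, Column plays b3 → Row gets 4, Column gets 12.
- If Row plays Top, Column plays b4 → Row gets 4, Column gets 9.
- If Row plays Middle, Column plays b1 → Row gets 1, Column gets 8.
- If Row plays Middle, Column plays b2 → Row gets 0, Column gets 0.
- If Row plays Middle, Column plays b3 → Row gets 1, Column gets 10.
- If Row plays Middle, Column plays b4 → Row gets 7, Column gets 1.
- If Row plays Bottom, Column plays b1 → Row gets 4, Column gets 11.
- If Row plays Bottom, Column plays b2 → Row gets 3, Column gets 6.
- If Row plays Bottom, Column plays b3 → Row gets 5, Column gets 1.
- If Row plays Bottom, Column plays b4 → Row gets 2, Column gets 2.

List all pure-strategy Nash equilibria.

Check each profile: it is a Nash equilibrium iff no player can strictly gain by switching unilaterally.
(Top, b1): Column can switch to b3 (2 → 12). Not NE.
(Top, b2): Column can switch to b1 (0 → 2). Not NE.
(Top, b3): Row can switch to Bottom (4 → 5). Not NE.
(Top, b4): Row can switch to Middle (4 → 7). Not NE.
(Middle, b1): Row can switch to Top (1 → 6). Not NE.
(Middle, b2): Row can switch to Top (0 → 6). Not NE.
(The remaining 6 profiles each have a profitable deviation by the same check.)

There is no pure-strategy Nash equilibrium.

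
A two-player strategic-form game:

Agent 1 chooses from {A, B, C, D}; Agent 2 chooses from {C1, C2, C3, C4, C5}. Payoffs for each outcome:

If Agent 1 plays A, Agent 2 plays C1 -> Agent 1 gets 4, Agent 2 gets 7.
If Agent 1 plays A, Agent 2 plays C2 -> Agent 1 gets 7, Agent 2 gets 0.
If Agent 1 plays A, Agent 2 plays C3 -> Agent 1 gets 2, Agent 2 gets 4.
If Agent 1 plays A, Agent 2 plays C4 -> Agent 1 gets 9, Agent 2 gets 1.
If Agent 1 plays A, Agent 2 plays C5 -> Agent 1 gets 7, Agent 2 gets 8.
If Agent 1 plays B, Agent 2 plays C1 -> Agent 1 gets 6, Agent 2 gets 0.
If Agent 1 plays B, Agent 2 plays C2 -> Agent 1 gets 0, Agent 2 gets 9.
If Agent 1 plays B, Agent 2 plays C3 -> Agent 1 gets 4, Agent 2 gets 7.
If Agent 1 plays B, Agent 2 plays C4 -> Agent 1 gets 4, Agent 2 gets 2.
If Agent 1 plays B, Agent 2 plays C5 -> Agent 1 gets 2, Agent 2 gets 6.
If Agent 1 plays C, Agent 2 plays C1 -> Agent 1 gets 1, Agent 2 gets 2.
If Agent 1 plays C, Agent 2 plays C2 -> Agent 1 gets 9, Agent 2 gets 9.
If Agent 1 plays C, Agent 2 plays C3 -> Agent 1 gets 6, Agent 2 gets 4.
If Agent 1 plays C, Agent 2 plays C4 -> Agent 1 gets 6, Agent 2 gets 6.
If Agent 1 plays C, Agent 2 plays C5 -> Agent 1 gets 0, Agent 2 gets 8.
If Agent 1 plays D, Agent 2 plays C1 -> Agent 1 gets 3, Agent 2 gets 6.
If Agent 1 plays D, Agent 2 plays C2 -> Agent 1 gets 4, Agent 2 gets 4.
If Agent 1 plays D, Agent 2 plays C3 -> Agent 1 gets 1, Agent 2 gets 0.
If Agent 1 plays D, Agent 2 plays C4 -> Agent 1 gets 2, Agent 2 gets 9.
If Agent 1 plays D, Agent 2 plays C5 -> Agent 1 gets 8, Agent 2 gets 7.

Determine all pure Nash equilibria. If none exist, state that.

Agent 1 against C1: payoffs 4, 6, 1, 3 → best response B.
Agent 1 against C2: payoffs 7, 0, 9, 4 → best response C.
Agent 1 against C3: payoffs 2, 4, 6, 1 → best response C.
Agent 1 against C4: payoffs 9, 4, 6, 2 → best response A.
Agent 1 against C5: payoffs 7, 2, 0, 8 → best response D.
Agent 2 against A: payoffs 7, 0, 4, 1, 8 → best response C5.
Agent 2 against B: payoffs 0, 9, 7, 2, 6 → best response C2.
Agent 2 against C: payoffs 2, 9, 4, 6, 8 → best response C2.
Agent 2 against D: payoffs 6, 4, 0, 9, 7 → best response C4.
Mutual best responses: (C, C2).

Pure NE: (C, C2)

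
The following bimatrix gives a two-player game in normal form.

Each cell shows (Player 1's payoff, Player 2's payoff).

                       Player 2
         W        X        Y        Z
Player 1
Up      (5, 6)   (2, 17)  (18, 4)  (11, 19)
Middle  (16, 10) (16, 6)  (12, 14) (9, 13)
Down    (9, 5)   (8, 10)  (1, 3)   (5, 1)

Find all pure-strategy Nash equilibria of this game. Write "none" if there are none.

(Up, Z)

Player 1 against W: payoffs 5, 16, 9 → best response Middle.
Player 1 against X: payoffs 2, 16, 8 → best response Middle.
Player 1 against Y: payoffs 18, 12, 1 → best response Up.
Player 1 against Z: payoffs 11, 9, 5 → best response Up.
Player 2 against Up: payoffs 6, 17, 4, 19 → best response Z.
Player 2 against Middle: payoffs 10, 6, 14, 13 → best response Y.
Player 2 against Down: payoffs 5, 10, 3, 1 → best response X.
Mutual best responses: (Up, Z).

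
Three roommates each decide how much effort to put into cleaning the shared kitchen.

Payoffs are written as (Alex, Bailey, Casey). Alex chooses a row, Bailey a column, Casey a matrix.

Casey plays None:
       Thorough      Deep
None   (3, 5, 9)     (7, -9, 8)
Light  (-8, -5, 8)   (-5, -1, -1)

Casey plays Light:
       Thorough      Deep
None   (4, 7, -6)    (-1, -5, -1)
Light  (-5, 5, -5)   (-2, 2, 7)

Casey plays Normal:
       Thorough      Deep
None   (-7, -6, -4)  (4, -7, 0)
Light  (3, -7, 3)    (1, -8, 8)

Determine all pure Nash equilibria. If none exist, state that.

(None, Thorough, None): Alex gets 3, best alternative -8; Bailey gets 5, best alternative -9; Casey gets 9, best alternative -4. No profitable deviation — NE.
(None, Thorough, Light): Casey can switch to None (-6 → 9). Not NE.
(None, Thorough, Normal): Alex can switch to Light (-7 → 3). Not NE.
(None, Deep, None): Bailey can switch to Thorough (-9 → 5). Not NE.
(None, Deep, Light): Bailey can switch to Thorough (-5 → 7). Not NE.
(None, Deep, Normal): Bailey can switch to Thorough (-7 → -6). Not NE.
(Light, Thorough, None): Alex can switch to None (-8 → 3). Not NE.
(The remaining 5 profiles each have a profitable deviation by the same check.)

The unique pure-strategy Nash equilibrium is (None, Thorough, None).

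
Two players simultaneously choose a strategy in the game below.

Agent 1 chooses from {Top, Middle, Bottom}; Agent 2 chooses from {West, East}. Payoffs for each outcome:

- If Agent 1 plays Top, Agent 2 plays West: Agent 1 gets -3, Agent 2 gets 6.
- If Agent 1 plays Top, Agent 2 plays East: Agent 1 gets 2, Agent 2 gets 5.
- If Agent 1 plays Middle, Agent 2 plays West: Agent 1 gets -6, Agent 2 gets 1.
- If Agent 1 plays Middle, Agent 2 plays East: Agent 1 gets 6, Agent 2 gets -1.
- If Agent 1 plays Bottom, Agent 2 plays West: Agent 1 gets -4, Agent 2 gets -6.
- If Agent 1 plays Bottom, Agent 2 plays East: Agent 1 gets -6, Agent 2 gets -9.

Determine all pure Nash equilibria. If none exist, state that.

Agent 1 against West: payoffs -3, -6, -4 → best response Top.
Agent 1 against East: payoffs 2, 6, -6 → best response Middle.
Agent 2 against Top: payoffs 6, 5 → best response West.
Agent 2 against Middle: payoffs 1, -1 → best response West.
Agent 2 against Bottom: payoffs -6, -9 → best response West.
Mutual best responses: (Top, West).

Pure NE: (Top, West)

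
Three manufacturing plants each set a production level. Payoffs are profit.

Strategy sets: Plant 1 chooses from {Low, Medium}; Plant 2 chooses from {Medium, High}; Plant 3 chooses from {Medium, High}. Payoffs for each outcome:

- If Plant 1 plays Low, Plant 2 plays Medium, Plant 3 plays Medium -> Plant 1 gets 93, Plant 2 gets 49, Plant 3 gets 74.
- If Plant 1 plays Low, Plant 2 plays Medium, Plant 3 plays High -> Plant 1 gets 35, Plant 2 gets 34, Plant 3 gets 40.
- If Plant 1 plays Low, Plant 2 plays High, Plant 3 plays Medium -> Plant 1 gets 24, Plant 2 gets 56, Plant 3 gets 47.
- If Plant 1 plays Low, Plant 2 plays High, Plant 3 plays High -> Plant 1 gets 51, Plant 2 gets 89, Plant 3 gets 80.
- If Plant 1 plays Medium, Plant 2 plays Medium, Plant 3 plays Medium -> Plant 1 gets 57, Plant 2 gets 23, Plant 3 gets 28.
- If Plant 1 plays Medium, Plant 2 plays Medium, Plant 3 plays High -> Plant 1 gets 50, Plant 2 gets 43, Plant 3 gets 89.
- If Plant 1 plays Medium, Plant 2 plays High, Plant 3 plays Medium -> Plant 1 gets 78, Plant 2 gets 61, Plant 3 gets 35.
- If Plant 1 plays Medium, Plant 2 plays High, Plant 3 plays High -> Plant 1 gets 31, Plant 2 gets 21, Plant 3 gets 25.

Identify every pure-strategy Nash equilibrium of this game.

For each player, find the best response to each opponent profile; mutual best responses are the pure NE.
Plant 1 against (Medium, Medium): payoffs 93, 57 → best response Low.
Plant 1 against (Medium, High): payoffs 35, 50 → best response Medium.
Plant 1 against (High, Medium): payoffs 24, 78 → best response Medium.
Plant 1 against (High, High): payoffs 51, 31 → best response Low.
Plant 2 against (Low, Medium): payoffs 49, 56 → best response High.
Plant 2 against (Low, High): payoffs 34, 89 → best response High.
Plant 2 against (Medium, Medium): payoffs 23, 61 → best response High.
Plant 2 against (Medium, High): payoffs 43, 21 → best response Medium.
Plant 3 against (Low, Medium): payoffs 74, 40 → best response Medium.
Plant 3 against (Low, High): payoffs 47, 80 → best response High.
Plant 3 against (Medium, Medium): payoffs 28, 89 → best response High.
Plant 3 against (Medium, High): payoffs 35, 25 → best response Medium.
Mutual best responses: (Low, High, High); (Medium, Medium, High); (Medium, High, Medium).

Pure-strategy Nash equilibria: (Low, High, High); (Medium, Medium, High); (Medium, High, Medium)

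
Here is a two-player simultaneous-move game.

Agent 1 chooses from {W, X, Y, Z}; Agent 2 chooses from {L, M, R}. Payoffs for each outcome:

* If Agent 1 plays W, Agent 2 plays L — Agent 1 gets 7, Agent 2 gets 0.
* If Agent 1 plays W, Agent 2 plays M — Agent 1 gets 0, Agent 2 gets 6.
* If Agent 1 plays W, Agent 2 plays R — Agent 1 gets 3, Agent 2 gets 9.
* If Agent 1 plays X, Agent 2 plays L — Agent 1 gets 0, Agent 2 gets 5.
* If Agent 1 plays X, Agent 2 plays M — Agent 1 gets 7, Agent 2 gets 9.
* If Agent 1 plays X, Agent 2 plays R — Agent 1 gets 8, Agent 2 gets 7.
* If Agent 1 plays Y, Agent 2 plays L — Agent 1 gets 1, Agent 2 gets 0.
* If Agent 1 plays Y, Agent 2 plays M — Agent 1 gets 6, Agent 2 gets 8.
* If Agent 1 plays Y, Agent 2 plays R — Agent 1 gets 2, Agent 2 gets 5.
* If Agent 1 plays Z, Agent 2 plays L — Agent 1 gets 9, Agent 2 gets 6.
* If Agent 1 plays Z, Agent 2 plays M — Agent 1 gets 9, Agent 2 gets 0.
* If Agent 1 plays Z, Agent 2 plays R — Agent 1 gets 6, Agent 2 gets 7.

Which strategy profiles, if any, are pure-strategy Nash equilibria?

No pure-strategy Nash equilibrium.

(W, L): Agent 1 can switch to Z (7 → 9). Not NE.
(W, M): Agent 1 can switch to X (0 → 7). Not NE.
(W, R): Agent 1 can switch to X (3 → 8). Not NE.
(X, L): Agent 1 can switch to W (0 → 7). Not NE.
(X, M): Agent 1 can switch to Z (7 → 9). Not NE.
(X, R): Agent 2 can switch to M (7 → 9). Not NE.
(The remaining 6 profiles each have a profitable deviation by the same check.)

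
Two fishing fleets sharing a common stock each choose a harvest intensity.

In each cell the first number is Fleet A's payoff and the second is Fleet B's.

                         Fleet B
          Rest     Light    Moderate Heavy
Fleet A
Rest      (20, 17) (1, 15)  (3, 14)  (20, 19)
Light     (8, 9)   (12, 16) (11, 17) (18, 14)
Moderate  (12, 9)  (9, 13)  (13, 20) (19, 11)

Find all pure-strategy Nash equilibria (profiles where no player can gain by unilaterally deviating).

The pure Nash equilibria are (Rest, Heavy) and (Moderate, Moderate).

Fleet A against Rest: payoffs 20, 8, 12 → best response Rest.
Fleet A against Light: payoffs 1, 12, 9 → best response Light.
Fleet A against Moderate: payoffs 3, 11, 13 → best response Moderate.
Fleet A against Heavy: payoffs 20, 18, 19 → best response Rest.
Fleet B against Rest: payoffs 17, 15, 14, 19 → best response Heavy.
Fleet B against Light: payoffs 9, 16, 17, 14 → best response Moderate.
Fleet B against Moderate: payoffs 9, 13, 20, 11 → best response Moderate.
Mutual best responses: (Rest, Heavy); (Moderate, Moderate).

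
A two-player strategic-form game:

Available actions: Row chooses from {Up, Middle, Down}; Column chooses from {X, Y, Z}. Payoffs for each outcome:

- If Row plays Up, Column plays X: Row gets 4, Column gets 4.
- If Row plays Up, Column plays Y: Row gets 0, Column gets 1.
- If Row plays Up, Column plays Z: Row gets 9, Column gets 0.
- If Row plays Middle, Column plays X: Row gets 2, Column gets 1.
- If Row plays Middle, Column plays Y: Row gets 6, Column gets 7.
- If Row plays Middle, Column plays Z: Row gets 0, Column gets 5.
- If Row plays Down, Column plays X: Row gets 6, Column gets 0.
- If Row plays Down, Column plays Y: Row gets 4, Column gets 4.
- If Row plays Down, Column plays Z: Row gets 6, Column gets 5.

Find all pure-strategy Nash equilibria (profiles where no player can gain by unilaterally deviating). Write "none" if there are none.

(Middle, Y)

Row against X: payoffs 4, 2, 6 → best response Down.
Row against Y: payoffs 0, 6, 4 → best response Middle.
Row against Z: payoffs 9, 0, 6 → best response Up.
Column against Up: payoffs 4, 1, 0 → best response X.
Column against Middle: payoffs 1, 7, 5 → best response Y.
Column against Down: payoffs 0, 4, 5 → best response Z.
Mutual best responses: (Middle, Y).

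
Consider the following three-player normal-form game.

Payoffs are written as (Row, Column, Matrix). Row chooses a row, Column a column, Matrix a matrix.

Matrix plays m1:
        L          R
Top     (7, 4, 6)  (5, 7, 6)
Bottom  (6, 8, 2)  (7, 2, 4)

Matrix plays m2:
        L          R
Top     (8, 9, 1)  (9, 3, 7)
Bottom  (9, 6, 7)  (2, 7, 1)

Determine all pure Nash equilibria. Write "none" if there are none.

No pure-strategy Nash equilibrium.

For each player, find the best response to each opponent profile; mutual best responses are the pure NE.
Row against (L, m1): payoffs 7, 6 → best response Top.
Row against (L, m2): payoffs 8, 9 → best response Bottom.
Row against (R, m1): payoffs 5, 7 → best response Bottom.
Row against (R, m2): payoffs 9, 2 → best response Top.
Column against (Top, m1): payoffs 4, 7 → best response R.
Column against (Top, m2): payoffs 9, 3 → best response L.
Column against (Bottom, m1): payoffs 8, 2 → best response L.
Column against (Bottom, m2): payoffs 6, 7 → best response R.
Matrix against (Top, L): payoffs 6, 1 → best response m1.
Matrix against (Top, R): payoffs 6, 7 → best response m2.
Matrix against (Bottom, L): payoffs 2, 7 → best response m2.
Matrix against (Bottom, R): payoffs 4, 1 → best response m1.
No profile is a mutual best response for all players.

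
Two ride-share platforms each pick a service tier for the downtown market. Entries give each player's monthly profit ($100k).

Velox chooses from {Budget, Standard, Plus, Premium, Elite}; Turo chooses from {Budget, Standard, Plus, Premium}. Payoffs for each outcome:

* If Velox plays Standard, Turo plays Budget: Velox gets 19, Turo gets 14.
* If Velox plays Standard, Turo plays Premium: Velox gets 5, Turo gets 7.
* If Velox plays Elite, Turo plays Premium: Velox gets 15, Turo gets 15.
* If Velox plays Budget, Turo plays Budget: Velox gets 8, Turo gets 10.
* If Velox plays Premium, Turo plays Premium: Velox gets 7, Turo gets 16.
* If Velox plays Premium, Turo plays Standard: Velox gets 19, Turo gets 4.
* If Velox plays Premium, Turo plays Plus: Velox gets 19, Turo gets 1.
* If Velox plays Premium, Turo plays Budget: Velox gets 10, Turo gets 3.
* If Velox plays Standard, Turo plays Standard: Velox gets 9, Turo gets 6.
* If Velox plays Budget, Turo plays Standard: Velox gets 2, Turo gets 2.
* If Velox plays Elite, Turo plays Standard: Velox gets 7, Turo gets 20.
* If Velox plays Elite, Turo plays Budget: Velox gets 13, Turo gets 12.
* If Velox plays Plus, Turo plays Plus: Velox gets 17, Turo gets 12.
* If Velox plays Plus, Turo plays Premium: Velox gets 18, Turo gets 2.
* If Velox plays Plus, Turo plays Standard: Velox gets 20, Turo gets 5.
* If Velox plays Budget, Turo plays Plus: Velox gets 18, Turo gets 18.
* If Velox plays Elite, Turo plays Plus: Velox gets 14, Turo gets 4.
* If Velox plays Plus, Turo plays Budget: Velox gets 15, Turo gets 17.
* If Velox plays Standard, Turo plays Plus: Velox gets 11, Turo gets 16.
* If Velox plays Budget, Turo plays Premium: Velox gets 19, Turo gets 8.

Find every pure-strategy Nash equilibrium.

There is no pure-strategy Nash equilibrium.

Velox against Budget: payoffs 8, 19, 15, 10, 13 → best response Standard.
Velox against Standard: payoffs 2, 9, 20, 19, 7 → best response Plus.
Velox against Plus: payoffs 18, 11, 17, 19, 14 → best response Premium.
Velox against Premium: payoffs 19, 5, 18, 7, 15 → best response Budget.
Turo against Budget: payoffs 10, 2, 18, 8 → best response Plus.
Turo against Standard: payoffs 14, 6, 16, 7 → best response Plus.
Turo against Plus: payoffs 17, 5, 12, 2 → best response Budget.
Turo against Premium: payoffs 3, 4, 1, 16 → best response Premium.
Turo against Elite: payoffs 12, 20, 4, 15 → best response Standard.
No profile is a mutual best response for all players.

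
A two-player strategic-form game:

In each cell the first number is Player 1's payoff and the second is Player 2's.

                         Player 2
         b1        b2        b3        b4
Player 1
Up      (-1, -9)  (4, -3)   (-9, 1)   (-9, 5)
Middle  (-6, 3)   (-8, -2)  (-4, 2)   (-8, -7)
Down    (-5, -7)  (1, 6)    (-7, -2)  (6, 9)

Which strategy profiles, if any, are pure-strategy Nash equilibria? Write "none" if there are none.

Player 1 against b1: payoffs -1, -6, -5 → best response Up.
Player 1 against b2: payoffs 4, -8, 1 → best response Up.
Player 1 against b3: payoffs -9, -4, -7 → best response Middle.
Player 1 against b4: payoffs -9, -8, 6 → best response Down.
Player 2 against Up: payoffs -9, -3, 1, 5 → best response b4.
Player 2 against Middle: payoffs 3, -2, 2, -7 → best response b1.
Player 2 against Down: payoffs -7, 6, -2, 9 → best response b4.
Mutual best responses: (Down, b4).

(Down, b4)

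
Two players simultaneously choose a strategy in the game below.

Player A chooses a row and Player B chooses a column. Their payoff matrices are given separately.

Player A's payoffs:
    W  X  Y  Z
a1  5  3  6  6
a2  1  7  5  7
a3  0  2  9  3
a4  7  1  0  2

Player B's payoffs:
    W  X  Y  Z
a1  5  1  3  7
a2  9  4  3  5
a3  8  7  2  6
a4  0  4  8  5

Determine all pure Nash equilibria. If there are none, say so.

none

Check each profile: it is a Nash equilibrium iff no player can strictly gain by switching unilaterally.
(a1, W): Player A can switch to a4 (5 → 7). Not NE.
(a1, X): Player A can switch to a2 (3 → 7). Not NE.
(a1, Y): Player A can switch to a3 (6 → 9). Not NE.
(a1, Z): Player A can switch to a2 (6 → 7). Not NE.
(a2, W): Player A can switch to a1 (1 → 5). Not NE.
(a2, X): Player B can switch to W (4 → 9). Not NE.
(The remaining 10 profiles each have a profitable deviation by the same check.)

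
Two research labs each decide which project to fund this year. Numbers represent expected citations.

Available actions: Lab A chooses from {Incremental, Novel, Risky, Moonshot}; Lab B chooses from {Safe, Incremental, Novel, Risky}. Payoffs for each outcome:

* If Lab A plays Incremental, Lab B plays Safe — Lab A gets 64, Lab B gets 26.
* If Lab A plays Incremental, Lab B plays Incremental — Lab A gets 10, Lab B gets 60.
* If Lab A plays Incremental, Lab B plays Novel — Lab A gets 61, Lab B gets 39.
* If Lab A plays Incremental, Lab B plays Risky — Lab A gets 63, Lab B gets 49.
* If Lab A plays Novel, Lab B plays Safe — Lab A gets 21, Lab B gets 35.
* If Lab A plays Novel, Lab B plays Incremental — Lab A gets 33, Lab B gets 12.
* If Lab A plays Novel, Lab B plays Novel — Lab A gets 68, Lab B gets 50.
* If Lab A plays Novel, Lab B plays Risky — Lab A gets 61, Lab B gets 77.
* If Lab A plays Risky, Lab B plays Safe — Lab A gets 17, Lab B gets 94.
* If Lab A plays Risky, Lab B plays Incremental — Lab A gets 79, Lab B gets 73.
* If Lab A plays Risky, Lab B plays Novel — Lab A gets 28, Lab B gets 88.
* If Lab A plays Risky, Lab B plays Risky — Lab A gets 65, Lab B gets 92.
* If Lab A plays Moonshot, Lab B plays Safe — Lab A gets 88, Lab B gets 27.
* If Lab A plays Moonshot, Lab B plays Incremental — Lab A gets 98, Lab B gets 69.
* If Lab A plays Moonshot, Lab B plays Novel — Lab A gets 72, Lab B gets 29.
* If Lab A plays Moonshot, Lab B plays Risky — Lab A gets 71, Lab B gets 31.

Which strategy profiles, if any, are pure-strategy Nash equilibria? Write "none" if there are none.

(Moonshot, Incremental)

Lab A against Safe: payoffs 64, 21, 17, 88 → best response Moonshot.
Lab A against Incremental: payoffs 10, 33, 79, 98 → best response Moonshot.
Lab A against Novel: payoffs 61, 68, 28, 72 → best response Moonshot.
Lab A against Risky: payoffs 63, 61, 65, 71 → best response Moonshot.
Lab B against Incremental: payoffs 26, 60, 39, 49 → best response Incremental.
Lab B against Novel: payoffs 35, 12, 50, 77 → best response Risky.
Lab B against Risky: payoffs 94, 73, 88, 92 → best response Safe.
Lab B against Moonshot: payoffs 27, 69, 29, 31 → best response Incremental.
Mutual best responses: (Moonshot, Incremental).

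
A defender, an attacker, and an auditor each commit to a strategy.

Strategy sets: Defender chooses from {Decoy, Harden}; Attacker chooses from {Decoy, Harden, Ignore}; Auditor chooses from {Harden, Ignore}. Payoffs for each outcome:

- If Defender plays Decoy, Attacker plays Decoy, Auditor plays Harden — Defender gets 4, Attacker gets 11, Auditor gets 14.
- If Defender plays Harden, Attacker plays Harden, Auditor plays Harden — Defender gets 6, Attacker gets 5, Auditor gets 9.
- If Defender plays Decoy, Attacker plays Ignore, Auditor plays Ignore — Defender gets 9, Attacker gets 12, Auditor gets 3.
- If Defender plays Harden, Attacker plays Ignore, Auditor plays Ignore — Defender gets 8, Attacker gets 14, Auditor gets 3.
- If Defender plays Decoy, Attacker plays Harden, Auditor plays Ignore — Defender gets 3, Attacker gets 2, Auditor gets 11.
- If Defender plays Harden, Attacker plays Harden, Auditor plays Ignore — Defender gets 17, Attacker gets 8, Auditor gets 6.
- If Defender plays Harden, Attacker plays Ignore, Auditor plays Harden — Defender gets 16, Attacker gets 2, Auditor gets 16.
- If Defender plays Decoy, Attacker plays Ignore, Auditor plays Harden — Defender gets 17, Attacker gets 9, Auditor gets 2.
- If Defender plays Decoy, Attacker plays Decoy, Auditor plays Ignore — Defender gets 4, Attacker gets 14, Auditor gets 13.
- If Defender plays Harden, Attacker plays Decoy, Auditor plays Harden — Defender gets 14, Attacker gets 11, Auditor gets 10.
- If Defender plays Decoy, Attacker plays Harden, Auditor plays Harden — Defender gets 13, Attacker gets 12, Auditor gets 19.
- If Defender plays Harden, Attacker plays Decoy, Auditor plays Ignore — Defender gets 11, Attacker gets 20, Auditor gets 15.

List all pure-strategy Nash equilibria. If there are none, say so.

Pure-strategy Nash equilibria: (Decoy, Harden, Harden), (Harden, Decoy, Ignore)

(Decoy, Decoy, Harden): Defender can switch to Harden (4 → 14). Not NE.
(Decoy, Decoy, Ignore): Defender can switch to Harden (4 → 11). Not NE.
(Decoy, Harden, Harden): Defender gets 13, best alternative 6; Attacker gets 12, best alternative 11; Auditor gets 19, best alternative 11. No profitable deviation — NE.
(Decoy, Harden, Ignore): Defender can switch to Harden (3 → 17). Not NE.
(Decoy, Ignore, Harden): Attacker can switch to Decoy (9 → 11). Not NE.
(Decoy, Ignore, Ignore): Attacker can switch to Decoy (12 → 14). Not NE.
(Harden, Decoy, Harden): Auditor can switch to Ignore (10 → 15). Not NE.
(Harden, Decoy, Ignore): Defender gets 11, best alternative 4; Attacker gets 20, best alternative 14; Auditor gets 15, best alternative 10. No profitable deviation — NE.
(Harden, Harden, Harden): Defender can switch to Decoy (6 → 13). Not NE.
(Harden, Harden, Ignore): Attacker can switch to Decoy (8 → 20). Not NE.
(Harden, Ignore, Harden): Defender can switch to Decoy (16 → 17). Not NE.
(Harden, Ignore, Ignore): Defender can switch to Decoy (8 → 9). Not NE.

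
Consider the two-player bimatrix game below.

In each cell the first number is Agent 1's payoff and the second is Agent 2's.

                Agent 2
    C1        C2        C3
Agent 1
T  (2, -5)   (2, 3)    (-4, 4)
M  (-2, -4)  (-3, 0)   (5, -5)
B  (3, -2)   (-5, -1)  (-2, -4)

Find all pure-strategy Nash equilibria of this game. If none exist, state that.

none

(T, C1): Agent 1 can switch to B (2 → 3). Not NE.
(T, C2): Agent 2 can switch to C3 (3 → 4). Not NE.
(T, C3): Agent 1 can switch to M (-4 → 5). Not NE.
(M, C1): Agent 1 can switch to T (-2 → 2). Not NE.
(M, C2): Agent 1 can switch to T (-3 → 2). Not NE.
(M, C3): Agent 2 can switch to C1 (-5 → -4). Not NE.
(The remaining 3 profiles each have a profitable deviation by the same check.)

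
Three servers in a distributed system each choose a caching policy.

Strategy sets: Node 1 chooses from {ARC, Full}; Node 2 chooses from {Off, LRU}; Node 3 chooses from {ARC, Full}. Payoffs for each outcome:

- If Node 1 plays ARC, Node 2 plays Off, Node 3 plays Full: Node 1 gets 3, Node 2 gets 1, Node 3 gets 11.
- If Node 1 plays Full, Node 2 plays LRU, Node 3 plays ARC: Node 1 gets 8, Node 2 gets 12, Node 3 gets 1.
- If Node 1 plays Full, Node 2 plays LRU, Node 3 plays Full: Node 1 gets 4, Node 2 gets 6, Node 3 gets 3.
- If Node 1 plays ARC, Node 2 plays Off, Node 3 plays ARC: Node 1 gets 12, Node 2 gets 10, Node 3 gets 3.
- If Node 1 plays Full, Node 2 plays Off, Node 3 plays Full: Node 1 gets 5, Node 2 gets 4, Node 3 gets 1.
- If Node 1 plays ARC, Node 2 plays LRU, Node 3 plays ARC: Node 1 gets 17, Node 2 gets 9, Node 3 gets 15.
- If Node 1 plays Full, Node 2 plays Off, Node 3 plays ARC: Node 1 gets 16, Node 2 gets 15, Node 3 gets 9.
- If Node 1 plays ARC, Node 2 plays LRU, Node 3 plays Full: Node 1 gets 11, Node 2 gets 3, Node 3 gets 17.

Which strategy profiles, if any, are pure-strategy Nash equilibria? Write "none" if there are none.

The pure Nash equilibria are (ARC, LRU, Full); (Full, Off, ARC).

(ARC, Off, ARC): Node 1 can switch to Full (12 → 16). Not NE.
(ARC, Off, Full): Node 1 can switch to Full (3 → 5). Not NE.
(ARC, LRU, ARC): Node 2 can switch to Off (9 → 10). Not NE.
(ARC, LRU, Full): Node 1 gets 11, best alternative 4; Node 2 gets 3, best alternative 1; Node 3 gets 17, best alternative 15. No profitable deviation — NE.
(Full, Off, ARC): Node 1 gets 16, best alternative 12; Node 2 gets 15, best alternative 12; Node 3 gets 9, best alternative 1. No profitable deviation — NE.
(Full, Off, Full): Node 2 can switch to LRU (4 → 6). Not NE.
(Full, LRU, ARC): Node 1 can switch to ARC (8 → 17). Not NE.
(Full, LRU, Full): Node 1 can switch to ARC (4 → 11). Not NE.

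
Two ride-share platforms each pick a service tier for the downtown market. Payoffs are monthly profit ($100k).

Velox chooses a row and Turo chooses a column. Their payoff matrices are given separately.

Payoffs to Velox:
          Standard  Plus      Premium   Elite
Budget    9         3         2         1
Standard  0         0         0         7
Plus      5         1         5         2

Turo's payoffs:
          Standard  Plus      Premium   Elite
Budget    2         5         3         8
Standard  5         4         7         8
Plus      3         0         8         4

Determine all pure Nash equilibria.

Pure-strategy Nash equilibria: (Standard, Elite); (Plus, Premium)

For each strategy profile, look for a profitable unilateral deviation.
(Budget, Standard): Turo can switch to Plus (2 → 5). Not NE.
(Budget, Plus): Turo can switch to Elite (5 → 8). Not NE.
(Budget, Premium): Velox can switch to Plus (2 → 5). Not NE.
(Budget, Elite): Velox can switch to Standard (1 → 7). Not NE.
(Standard, Standard): Velox can switch to Budget (0 → 9). Not NE.
(Standard, Plus): Velox can switch to Budget (0 → 3). Not NE.
(Standard, Premium): Velox can switch to Budget (0 → 2). Not NE.
(Standard, Elite): Velox gets 7, best alternative 2; Turo gets 8, best alternative 7. No profitable deviation — NE.
(Plus, Standard): Velox can switch to Budget (5 → 9). Not NE.
(Plus, Plus): Velox can switch to Budget (1 → 3). Not NE.
(Plus, Premium): Velox gets 5, best alternative 2; Turo gets 8, best alternative 4. No profitable deviation — NE.
(Plus, Elite): Velox can switch to Standard (2 → 7). Not NE.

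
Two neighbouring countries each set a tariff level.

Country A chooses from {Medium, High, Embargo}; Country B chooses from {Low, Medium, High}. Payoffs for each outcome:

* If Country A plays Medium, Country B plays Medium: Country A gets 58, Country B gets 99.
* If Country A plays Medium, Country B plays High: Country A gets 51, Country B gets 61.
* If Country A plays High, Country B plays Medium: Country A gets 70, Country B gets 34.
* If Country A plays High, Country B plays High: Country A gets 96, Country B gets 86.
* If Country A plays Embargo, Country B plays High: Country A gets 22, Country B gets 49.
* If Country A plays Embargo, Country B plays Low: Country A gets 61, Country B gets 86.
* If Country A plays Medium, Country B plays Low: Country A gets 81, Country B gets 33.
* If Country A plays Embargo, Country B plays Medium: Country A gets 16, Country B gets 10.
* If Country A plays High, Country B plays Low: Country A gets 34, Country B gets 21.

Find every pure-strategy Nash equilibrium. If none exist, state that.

Country A against Low: payoffs 81, 34, 61 → best response Medium.
Country A against Medium: payoffs 58, 70, 16 → best response High.
Country A against High: payoffs 51, 96, 22 → best response High.
Country B against Medium: payoffs 33, 99, 61 → best response Medium.
Country B against High: payoffs 21, 34, 86 → best response High.
Country B against Embargo: payoffs 86, 10, 49 → best response Low.
Mutual best responses: (High, High).

(High, High)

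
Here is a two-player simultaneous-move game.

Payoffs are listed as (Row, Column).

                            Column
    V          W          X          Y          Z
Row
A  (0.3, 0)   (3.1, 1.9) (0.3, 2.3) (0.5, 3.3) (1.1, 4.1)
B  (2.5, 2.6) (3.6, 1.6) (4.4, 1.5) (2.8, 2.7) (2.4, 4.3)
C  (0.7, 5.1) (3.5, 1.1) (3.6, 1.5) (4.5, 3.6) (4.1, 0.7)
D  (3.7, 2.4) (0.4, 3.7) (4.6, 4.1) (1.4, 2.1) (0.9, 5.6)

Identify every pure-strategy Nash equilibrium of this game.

Check each profile: it is a Nash equilibrium iff no player can strictly gain by switching unilaterally.
(A, V): Row can switch to B (0.3 → 2.5). Not NE.
(A, W): Row can switch to B (3.1 → 3.6). Not NE.
(A, X): Row can switch to B (0.3 → 4.4). Not NE.
(A, Y): Row can switch to B (0.5 → 2.8). Not NE.
(A, Z): Row can switch to B (1.1 → 2.4). Not NE.
(B, V): Row can switch to D (2.5 → 3.7). Not NE.
(B, W): Column can switch to V (1.6 → 2.6). Not NE.
(B, X): Row can switch to D (4.4 → 4.6). Not NE.
(B, Y): Row can switch to C (2.8 → 4.5). Not NE.
(B, Z): Row can switch to C (2.4 → 4.1). Not NE.
(The remaining 10 profiles each have a profitable deviation by the same check.)

This game has no pure Nash equilibrium.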